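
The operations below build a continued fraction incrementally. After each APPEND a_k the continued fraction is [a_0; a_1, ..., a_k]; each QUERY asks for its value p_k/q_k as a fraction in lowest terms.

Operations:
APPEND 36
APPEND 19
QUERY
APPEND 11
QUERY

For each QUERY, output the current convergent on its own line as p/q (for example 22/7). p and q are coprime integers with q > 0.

APPEND 36: p_0 = 36·1 + 0 = 36, q_0 = 36·0 + 1 = 1 → 36/1
APPEND 19: p_1 = 19·36 + 1 = 685, q_1 = 19·1 + 0 = 19 → 685/19
APPEND 11: p_2 = 11·685 + 36 = 7571, q_2 = 11·19 + 1 = 210 → 7571/210

685/19
7571/210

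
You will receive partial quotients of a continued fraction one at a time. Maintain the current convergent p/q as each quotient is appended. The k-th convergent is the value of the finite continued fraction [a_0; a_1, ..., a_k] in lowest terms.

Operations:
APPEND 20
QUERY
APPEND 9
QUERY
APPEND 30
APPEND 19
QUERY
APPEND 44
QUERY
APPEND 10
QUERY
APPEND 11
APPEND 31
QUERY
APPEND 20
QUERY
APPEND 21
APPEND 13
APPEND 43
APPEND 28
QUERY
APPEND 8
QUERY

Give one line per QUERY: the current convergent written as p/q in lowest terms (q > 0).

20/1
181/9
103731/5158
4569614/227223
45799871/2277388
15805213916/785910609
316612646515/15743490671
104970196957992158/5219618782545655
843507405650546769/41943210790696093

APPEND 20: p_0 = 20·1 + 0 = 20, q_0 = 20·0 + 1 = 1 → 20/1
APPEND 9: p_1 = 9·20 + 1 = 181, q_1 = 9·1 + 0 = 9 → 181/9
APPEND 30: p_2 = 30·181 + 20 = 5450, q_2 = 30·9 + 1 = 271 → 5450/271
APPEND 19: p_3 = 19·5450 + 181 = 103731, q_3 = 19·271 + 9 = 5158 → 103731/5158
APPEND 44: p_4 = 44·103731 + 5450 = 4569614, q_4 = 44·5158 + 271 = 227223 → 4569614/227223
APPEND 10: p_5 = 10·4569614 + 103731 = 45799871, q_5 = 10·227223 + 5158 = 2277388 → 45799871/2277388
APPEND 11: p_6 = 11·45799871 + 4569614 = 508368195, q_6 = 11·2277388 + 227223 = 25278491 → 508368195/25278491
APPEND 31: p_7 = 31·508368195 + 45799871 = 15805213916, q_7 = 31·25278491 + 2277388 = 785910609 → 15805213916/785910609
APPEND 20: p_8 = 20·15805213916 + 508368195 = 316612646515, q_8 = 20·785910609 + 25278491 = 15743490671 → 316612646515/15743490671
APPEND 21: p_9 = 21·316612646515 + 15805213916 = 6664670790731, q_9 = 21·15743490671 + 785910609 = 331399214700 → 6664670790731/331399214700
APPEND 13: p_10 = 13·6664670790731 + 316612646515 = 86957332926018, q_10 = 13·331399214700 + 15743490671 = 4323933281771 → 86957332926018/4323933281771
APPEND 43: p_11 = 43·86957332926018 + 6664670790731 = 3745829986609505, q_11 = 43·4323933281771 + 331399214700 = 186260530330853 → 3745829986609505/186260530330853
APPEND 28: p_12 = 28·3745829986609505 + 86957332926018 = 104970196957992158, q_12 = 28·186260530330853 + 4323933281771 = 5219618782545655 → 104970196957992158/5219618782545655
APPEND 8: p_13 = 8·104970196957992158 + 3745829986609505 = 843507405650546769, q_13 = 8·5219618782545655 + 186260530330853 = 41943210790696093 → 843507405650546769/41943210790696093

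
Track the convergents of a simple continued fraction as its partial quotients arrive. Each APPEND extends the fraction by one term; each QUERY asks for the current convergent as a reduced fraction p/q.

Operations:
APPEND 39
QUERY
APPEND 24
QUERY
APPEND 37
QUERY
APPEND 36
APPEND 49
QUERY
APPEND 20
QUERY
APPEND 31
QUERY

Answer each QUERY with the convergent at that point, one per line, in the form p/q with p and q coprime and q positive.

APPEND 39: p_0 = 39·1 + 0 = 39, q_0 = 39·0 + 1 = 1 → 39/1
APPEND 24: p_1 = 24·39 + 1 = 937, q_1 = 24·1 + 0 = 24 → 937/24
APPEND 37: p_2 = 37·937 + 39 = 34708, q_2 = 37·24 + 1 = 889 → 34708/889
APPEND 36: p_3 = 36·34708 + 937 = 1250425, q_3 = 36·889 + 24 = 32028 → 1250425/32028
APPEND 49: p_4 = 49·1250425 + 34708 = 61305533, q_4 = 49·32028 + 889 = 1570261 → 61305533/1570261
APPEND 20: p_5 = 20·61305533 + 1250425 = 1227361085, q_5 = 20·1570261 + 32028 = 31437248 → 1227361085/31437248
APPEND 31: p_6 = 31·1227361085 + 61305533 = 38109499168, q_6 = 31·31437248 + 1570261 = 976124949 → 38109499168/976124949

39/1
937/24
34708/889
61305533/1570261
1227361085/31437248
38109499168/976124949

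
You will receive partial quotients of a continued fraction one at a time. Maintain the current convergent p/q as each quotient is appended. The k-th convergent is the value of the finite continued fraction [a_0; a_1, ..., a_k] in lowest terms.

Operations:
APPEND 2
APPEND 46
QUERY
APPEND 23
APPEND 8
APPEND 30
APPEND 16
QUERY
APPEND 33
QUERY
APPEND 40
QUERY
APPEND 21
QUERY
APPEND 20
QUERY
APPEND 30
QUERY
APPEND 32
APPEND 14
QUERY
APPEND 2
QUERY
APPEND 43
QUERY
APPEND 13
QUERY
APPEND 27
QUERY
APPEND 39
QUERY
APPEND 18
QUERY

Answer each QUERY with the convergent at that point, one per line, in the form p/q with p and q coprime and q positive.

93/46
8317557/4114102
274998152/136021965
11008243637/5444992702
231448114529/114480868707
4639970534217/2295062366842
139430564141039/68966351873967
62669282886805549/30998022864546971
129804983796658563/64205264051427728
5644283586143123758/2791824377075939275
73505491603657267417/36357922166038638303
1990292556884889344017/984455722860119173456
77694915210114341684080/38430131113710686403087
1400498766338943039657457/692726815769652474429022

APPEND 2: p_0 = 2·1 + 0 = 2, q_0 = 2·0 + 1 = 1 → 2/1
APPEND 46: p_1 = 46·2 + 1 = 93, q_1 = 46·1 + 0 = 46 → 93/46
APPEND 23: p_2 = 23·93 + 2 = 2141, q_2 = 23·46 + 1 = 1059 → 2141/1059
APPEND 8: p_3 = 8·2141 + 93 = 17221, q_3 = 8·1059 + 46 = 8518 → 17221/8518
APPEND 30: p_4 = 30·17221 + 2141 = 518771, q_4 = 30·8518 + 1059 = 256599 → 518771/256599
APPEND 16: p_5 = 16·518771 + 17221 = 8317557, q_5 = 16·256599 + 8518 = 4114102 → 8317557/4114102
APPEND 33: p_6 = 33·8317557 + 518771 = 274998152, q_6 = 33·4114102 + 256599 = 136021965 → 274998152/136021965
APPEND 40: p_7 = 40·274998152 + 8317557 = 11008243637, q_7 = 40·136021965 + 4114102 = 5444992702 → 11008243637/5444992702
APPEND 21: p_8 = 21·11008243637 + 274998152 = 231448114529, q_8 = 21·5444992702 + 136021965 = 114480868707 → 231448114529/114480868707
APPEND 20: p_9 = 20·231448114529 + 11008243637 = 4639970534217, q_9 = 20·114480868707 + 5444992702 = 2295062366842 → 4639970534217/2295062366842
APPEND 30: p_10 = 30·4639970534217 + 231448114529 = 139430564141039, q_10 = 30·2295062366842 + 114480868707 = 68966351873967 → 139430564141039/68966351873967
APPEND 32: p_11 = 32·139430564141039 + 4639970534217 = 4466418023047465, q_11 = 32·68966351873967 + 2295062366842 = 2209218322333786 → 4466418023047465/2209218322333786
APPEND 14: p_12 = 14·4466418023047465 + 139430564141039 = 62669282886805549, q_12 = 14·2209218322333786 + 68966351873967 = 30998022864546971 → 62669282886805549/30998022864546971
APPEND 2: p_13 = 2·62669282886805549 + 4466418023047465 = 129804983796658563, q_13 = 2·30998022864546971 + 2209218322333786 = 64205264051427728 → 129804983796658563/64205264051427728
APPEND 43: p_14 = 43·129804983796658563 + 62669282886805549 = 5644283586143123758, q_14 = 43·64205264051427728 + 30998022864546971 = 2791824377075939275 → 5644283586143123758/2791824377075939275
APPEND 13: p_15 = 13·5644283586143123758 + 129804983796658563 = 73505491603657267417, q_15 = 13·2791824377075939275 + 64205264051427728 = 36357922166038638303 → 73505491603657267417/36357922166038638303
APPEND 27: p_16 = 27·73505491603657267417 + 5644283586143123758 = 1990292556884889344017, q_16 = 27·36357922166038638303 + 2791824377075939275 = 984455722860119173456 → 1990292556884889344017/984455722860119173456
APPEND 39: p_17 = 39·1990292556884889344017 + 73505491603657267417 = 77694915210114341684080, q_17 = 39·984455722860119173456 + 36357922166038638303 = 38430131113710686403087 → 77694915210114341684080/38430131113710686403087
APPEND 18: p_18 = 18·77694915210114341684080 + 1990292556884889344017 = 1400498766338943039657457, q_18 = 18·38430131113710686403087 + 984455722860119173456 = 692726815769652474429022 → 1400498766338943039657457/692726815769652474429022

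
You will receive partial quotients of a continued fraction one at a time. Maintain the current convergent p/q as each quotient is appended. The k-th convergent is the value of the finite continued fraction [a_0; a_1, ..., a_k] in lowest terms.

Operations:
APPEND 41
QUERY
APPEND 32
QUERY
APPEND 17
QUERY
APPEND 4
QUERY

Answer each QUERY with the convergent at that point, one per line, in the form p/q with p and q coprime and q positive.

41/1
1313/32
22362/545
90761/2212

APPEND 41: p_0 = 41·1 + 0 = 41, q_0 = 41·0 + 1 = 1 → 41/1
APPEND 32: p_1 = 32·41 + 1 = 1313, q_1 = 32·1 + 0 = 32 → 1313/32
APPEND 17: p_2 = 17·1313 + 41 = 22362, q_2 = 17·32 + 1 = 545 → 22362/545
APPEND 4: p_3 = 4·22362 + 1313 = 90761, q_3 = 4·545 + 32 = 2212 → 90761/2212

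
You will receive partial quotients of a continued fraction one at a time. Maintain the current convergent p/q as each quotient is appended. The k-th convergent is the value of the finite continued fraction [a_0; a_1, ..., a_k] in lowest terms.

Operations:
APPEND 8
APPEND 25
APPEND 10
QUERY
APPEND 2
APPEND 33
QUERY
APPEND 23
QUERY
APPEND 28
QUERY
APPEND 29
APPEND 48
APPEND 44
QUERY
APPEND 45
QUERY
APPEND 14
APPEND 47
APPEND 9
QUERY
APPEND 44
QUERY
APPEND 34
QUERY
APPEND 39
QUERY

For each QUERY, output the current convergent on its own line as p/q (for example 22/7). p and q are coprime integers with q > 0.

APPEND 8: p_0 = 8·1 + 0 = 8, q_0 = 8·0 + 1 = 1 → 8/1
APPEND 25: p_1 = 25·8 + 1 = 201, q_1 = 25·1 + 0 = 25 → 201/25
APPEND 10: p_2 = 10·201 + 8 = 2018, q_2 = 10·25 + 1 = 251 → 2018/251
APPEND 2: p_3 = 2·2018 + 201 = 4237, q_3 = 2·251 + 25 = 527 → 4237/527
APPEND 33: p_4 = 33·4237 + 2018 = 141839, q_4 = 33·527 + 251 = 17642 → 141839/17642
APPEND 23: p_5 = 23·141839 + 4237 = 3266534, q_5 = 23·17642 + 527 = 406293 → 3266534/406293
APPEND 28: p_6 = 28·3266534 + 141839 = 91604791, q_6 = 28·406293 + 17642 = 11393846 → 91604791/11393846
APPEND 29: p_7 = 29·91604791 + 3266534 = 2659805473, q_7 = 29·11393846 + 406293 = 330827827 → 2659805473/330827827
APPEND 48: p_8 = 48·2659805473 + 91604791 = 127762267495, q_8 = 48·330827827 + 11393846 = 15891129542 → 127762267495/15891129542
APPEND 44: p_9 = 44·127762267495 + 2659805473 = 5624199575253, q_9 = 44·15891129542 + 330827827 = 699540527675 → 5624199575253/699540527675
APPEND 45: p_10 = 45·5624199575253 + 127762267495 = 253216743153880, q_10 = 45·699540527675 + 15891129542 = 31495214874917 → 253216743153880/31495214874917
APPEND 14: p_11 = 14·253216743153880 + 5624199575253 = 3550658603729573, q_11 = 14·31495214874917 + 699540527675 = 441632548776513 → 3550658603729573/441632548776513
APPEND 47: p_12 = 47·3550658603729573 + 253216743153880 = 167134171118443811, q_12 = 47·441632548776513 + 31495214874917 = 20788225007371028 → 167134171118443811/20788225007371028
APPEND 9: p_13 = 9·167134171118443811 + 3550658603729573 = 1507758198669723872, q_13 = 9·20788225007371028 + 441632548776513 = 187535657615115765 → 1507758198669723872/187535657615115765
APPEND 44: p_14 = 44·1507758198669723872 + 167134171118443811 = 66508494912586294179, q_14 = 44·187535657615115765 + 20788225007371028 = 8272357160072464688 → 66508494912586294179/8272357160072464688
APPEND 34: p_15 = 34·66508494912586294179 + 1507758198669723872 = 2262796585226603725958, q_15 = 34·8272357160072464688 + 187535657615115765 = 281447679100078915157 → 2262796585226603725958/281447679100078915157
APPEND 39: p_16 = 39·2262796585226603725958 + 66508494912586294179 = 88315575318750131606541, q_16 = 39·281447679100078915157 + 8272357160072464688 = 10984731842063150155811 → 88315575318750131606541/10984731842063150155811

2018/251
141839/17642
3266534/406293
91604791/11393846
5624199575253/699540527675
253216743153880/31495214874917
1507758198669723872/187535657615115765
66508494912586294179/8272357160072464688
2262796585226603725958/281447679100078915157
88315575318750131606541/10984731842063150155811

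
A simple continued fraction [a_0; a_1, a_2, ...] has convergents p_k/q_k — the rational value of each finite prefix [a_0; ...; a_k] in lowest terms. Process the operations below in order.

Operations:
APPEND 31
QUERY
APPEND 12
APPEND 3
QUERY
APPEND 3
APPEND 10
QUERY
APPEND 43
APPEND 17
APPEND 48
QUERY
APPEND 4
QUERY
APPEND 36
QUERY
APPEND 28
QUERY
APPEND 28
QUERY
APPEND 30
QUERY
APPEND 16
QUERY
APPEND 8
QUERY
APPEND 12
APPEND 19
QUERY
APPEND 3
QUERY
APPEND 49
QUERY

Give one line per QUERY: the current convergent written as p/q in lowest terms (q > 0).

APPEND 31: p_0 = 31·1 + 0 = 31, q_0 = 31·0 + 1 = 1 → 31/1
APPEND 12: p_1 = 12·31 + 1 = 373, q_1 = 12·1 + 0 = 12 → 373/12
APPEND 3: p_2 = 3·373 + 31 = 1150, q_2 = 3·12 + 1 = 37 → 1150/37
APPEND 3: p_3 = 3·1150 + 373 = 3823, q_3 = 3·37 + 12 = 123 → 3823/123
APPEND 10: p_4 = 10·3823 + 1150 = 39380, q_4 = 10·123 + 37 = 1267 → 39380/1267
APPEND 43: p_5 = 43·39380 + 3823 = 1697163, q_5 = 43·1267 + 123 = 54604 → 1697163/54604
APPEND 17: p_6 = 17·1697163 + 39380 = 28891151, q_6 = 17·54604 + 1267 = 929535 → 28891151/929535
APPEND 48: p_7 = 48·28891151 + 1697163 = 1388472411, q_7 = 48·929535 + 54604 = 44672284 → 1388472411/44672284
APPEND 4: p_8 = 4·1388472411 + 28891151 = 5582780795, q_8 = 4·44672284 + 929535 = 179618671 → 5582780795/179618671
APPEND 36: p_9 = 36·5582780795 + 1388472411 = 202368581031, q_9 = 36·179618671 + 44672284 = 6510944440 → 202368581031/6510944440
APPEND 28: p_10 = 28·202368581031 + 5582780795 = 5671903049663, q_10 = 28·6510944440 + 179618671 = 182486062991 → 5671903049663/182486062991
APPEND 28: p_11 = 28·5671903049663 + 202368581031 = 159015653971595, q_11 = 28·182486062991 + 6510944440 = 5116120708188 → 159015653971595/5116120708188
APPEND 30: p_12 = 30·159015653971595 + 5671903049663 = 4776141522197513, q_12 = 30·5116120708188 + 182486062991 = 153666107308631 → 4776141522197513/153666107308631
APPEND 16: p_13 = 16·4776141522197513 + 159015653971595 = 76577280009131803, q_13 = 16·153666107308631 + 5116120708188 = 2463773837646284 → 76577280009131803/2463773837646284
APPEND 8: p_14 = 8·76577280009131803 + 4776141522197513 = 617394381595251937, q_14 = 8·2463773837646284 + 153666107308631 = 19863856808478903 → 617394381595251937/19863856808478903
APPEND 12: p_15 = 12·617394381595251937 + 76577280009131803 = 7485309859152155047, q_15 = 12·19863856808478903 + 2463773837646284 = 240830055539393120 → 7485309859152155047/240830055539393120
APPEND 19: p_16 = 19·7485309859152155047 + 617394381595251937 = 142838281705486197830, q_16 = 19·240830055539393120 + 19863856808478903 = 4595634912056948183 → 142838281705486197830/4595634912056948183
APPEND 3: p_17 = 3·142838281705486197830 + 7485309859152155047 = 436000154975610748537, q_17 = 3·4595634912056948183 + 240830055539393120 = 14027734791710237669 → 436000154975610748537/14027734791710237669
APPEND 49: p_18 = 49·436000154975610748537 + 142838281705486197830 = 21506845875510412876143, q_18 = 49·14027734791710237669 + 4595634912056948183 = 691954639705858593964 → 21506845875510412876143/691954639705858593964

31/1
1150/37
39380/1267
1388472411/44672284
5582780795/179618671
202368581031/6510944440
5671903049663/182486062991
159015653971595/5116120708188
4776141522197513/153666107308631
76577280009131803/2463773837646284
617394381595251937/19863856808478903
142838281705486197830/4595634912056948183
436000154975610748537/14027734791710237669
21506845875510412876143/691954639705858593964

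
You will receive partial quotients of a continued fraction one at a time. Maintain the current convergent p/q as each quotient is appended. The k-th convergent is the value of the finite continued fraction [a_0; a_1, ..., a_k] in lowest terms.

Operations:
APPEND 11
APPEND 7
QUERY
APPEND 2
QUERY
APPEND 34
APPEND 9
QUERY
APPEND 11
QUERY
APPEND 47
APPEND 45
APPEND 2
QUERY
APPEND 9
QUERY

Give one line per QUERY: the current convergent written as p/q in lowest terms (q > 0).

APPEND 11: p_0 = 11·1 + 0 = 11, q_0 = 11·0 + 1 = 1 → 11/1
APPEND 7: p_1 = 7·11 + 1 = 78, q_1 = 7·1 + 0 = 7 → 78/7
APPEND 2: p_2 = 2·78 + 11 = 167, q_2 = 2·7 + 1 = 15 → 167/15
APPEND 34: p_3 = 34·167 + 78 = 5756, q_3 = 34·15 + 7 = 517 → 5756/517
APPEND 9: p_4 = 9·5756 + 167 = 51971, q_4 = 9·517 + 15 = 4668 → 51971/4668
APPEND 11: p_5 = 11·51971 + 5756 = 577437, q_5 = 11·4668 + 517 = 51865 → 577437/51865
APPEND 47: p_6 = 47·577437 + 51971 = 27191510, q_6 = 47·51865 + 4668 = 2442323 → 27191510/2442323
APPEND 45: p_7 = 45·27191510 + 577437 = 1224195387, q_7 = 45·2442323 + 51865 = 109956400 → 1224195387/109956400
APPEND 2: p_8 = 2·1224195387 + 27191510 = 2475582284, q_8 = 2·109956400 + 2442323 = 222355123 → 2475582284/222355123
APPEND 9: p_9 = 9·2475582284 + 1224195387 = 23504435943, q_9 = 9·222355123 + 109956400 = 2111152507 → 23504435943/2111152507

78/7
167/15
51971/4668
577437/51865
2475582284/222355123
23504435943/2111152507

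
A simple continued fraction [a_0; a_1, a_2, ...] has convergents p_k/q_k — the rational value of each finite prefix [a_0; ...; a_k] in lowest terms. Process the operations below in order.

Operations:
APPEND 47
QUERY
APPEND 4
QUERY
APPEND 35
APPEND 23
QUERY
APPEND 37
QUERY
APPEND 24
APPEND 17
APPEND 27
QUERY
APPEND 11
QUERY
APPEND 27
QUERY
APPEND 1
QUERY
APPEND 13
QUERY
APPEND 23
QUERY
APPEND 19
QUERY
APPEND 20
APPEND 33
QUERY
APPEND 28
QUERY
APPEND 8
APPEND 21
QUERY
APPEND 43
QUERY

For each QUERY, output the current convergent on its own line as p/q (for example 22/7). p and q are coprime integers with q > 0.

APPEND 47: p_0 = 47·1 + 0 = 47, q_0 = 47·0 + 1 = 1 → 47/1
APPEND 4: p_1 = 4·47 + 1 = 189, q_1 = 4·1 + 0 = 4 → 189/4
APPEND 35: p_2 = 35·189 + 47 = 6662, q_2 = 35·4 + 1 = 141 → 6662/141
APPEND 23: p_3 = 23·6662 + 189 = 153415, q_3 = 23·141 + 4 = 3247 → 153415/3247
APPEND 37: p_4 = 37·153415 + 6662 = 5683017, q_4 = 37·3247 + 141 = 120280 → 5683017/120280
APPEND 24: p_5 = 24·5683017 + 153415 = 136545823, q_5 = 24·120280 + 3247 = 2889967 → 136545823/2889967
APPEND 17: p_6 = 17·136545823 + 5683017 = 2326962008, q_6 = 17·2889967 + 120280 = 49249719 → 2326962008/49249719
APPEND 27: p_7 = 27·2326962008 + 136545823 = 62964520039, q_7 = 27·49249719 + 2889967 = 1332632380 → 62964520039/1332632380
APPEND 11: p_8 = 11·62964520039 + 2326962008 = 694936682437, q_8 = 11·1332632380 + 49249719 = 14708205899 → 694936682437/14708205899
APPEND 27: p_9 = 27·694936682437 + 62964520039 = 18826254945838, q_9 = 27·14708205899 + 1332632380 = 398454191653 → 18826254945838/398454191653
APPEND 1: p_10 = 1·18826254945838 + 694936682437 = 19521191628275, q_10 = 1·398454191653 + 14708205899 = 413162397552 → 19521191628275/413162397552
APPEND 13: p_11 = 13·19521191628275 + 18826254945838 = 272601746113413, q_11 = 13·413162397552 + 398454191653 = 5769565359829 → 272601746113413/5769565359829
APPEND 23: p_12 = 23·272601746113413 + 19521191628275 = 6289361352236774, q_12 = 23·5769565359829 + 413162397552 = 133113165673619 → 6289361352236774/133113165673619
APPEND 19: p_13 = 19·6289361352236774 + 272601746113413 = 119770467438612119, q_13 = 19·133113165673619 + 5769565359829 = 2534919713158590 → 119770467438612119/2534919713158590
APPEND 20: p_14 = 20·119770467438612119 + 6289361352236774 = 2401698710124479154, q_14 = 20·2534919713158590 + 133113165673619 = 50831507428845419 → 2401698710124479154/50831507428845419
APPEND 33: p_15 = 33·2401698710124479154 + 119770467438612119 = 79375827901546424201, q_15 = 33·50831507428845419 + 2534919713158590 = 1679974664865057417 → 79375827901546424201/1679974664865057417
APPEND 28: p_16 = 28·79375827901546424201 + 2401698710124479154 = 2224924879953424356782, q_16 = 28·1679974664865057417 + 50831507428845419 = 47090122123650453095 → 2224924879953424356782/47090122123650453095
APPEND 8: p_17 = 8·2224924879953424356782 + 79375827901546424201 = 17878774867528941278457, q_17 = 8·47090122123650453095 + 1679974664865057417 = 378400951654068682177 → 17878774867528941278457/378400951654068682177
APPEND 21: p_18 = 21·17878774867528941278457 + 2224924879953424356782 = 377679197098061191204379, q_18 = 21·378400951654068682177 + 47090122123650453095 = 7993510106859092778812 → 377679197098061191204379/7993510106859092778812
APPEND 43: p_19 = 43·377679197098061191204379 + 17878774867528941278457 = 16258084250084160163066754, q_19 = 43·7993510106859092778812 + 378400951654068682177 = 344099335546595058171093 → 16258084250084160163066754/344099335546595058171093

47/1
189/4
153415/3247
5683017/120280
62964520039/1332632380
694936682437/14708205899
18826254945838/398454191653
19521191628275/413162397552
272601746113413/5769565359829
6289361352236774/133113165673619
119770467438612119/2534919713158590
79375827901546424201/1679974664865057417
2224924879953424356782/47090122123650453095
377679197098061191204379/7993510106859092778812
16258084250084160163066754/344099335546595058171093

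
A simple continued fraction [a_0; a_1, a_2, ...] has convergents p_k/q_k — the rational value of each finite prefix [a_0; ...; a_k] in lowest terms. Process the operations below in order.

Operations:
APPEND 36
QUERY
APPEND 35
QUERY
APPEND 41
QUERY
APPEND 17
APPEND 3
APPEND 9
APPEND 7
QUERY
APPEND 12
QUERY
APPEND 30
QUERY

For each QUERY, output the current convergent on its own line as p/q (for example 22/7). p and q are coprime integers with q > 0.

APPEND 36: p_0 = 36·1 + 0 = 36, q_0 = 36·0 + 1 = 1 → 36/1
APPEND 35: p_1 = 35·36 + 1 = 1261, q_1 = 35·1 + 0 = 35 → 1261/35
APPEND 41: p_2 = 41·1261 + 36 = 51737, q_2 = 41·35 + 1 = 1436 → 51737/1436
APPEND 17: p_3 = 17·51737 + 1261 = 880790, q_3 = 17·1436 + 35 = 24447 → 880790/24447
APPEND 3: p_4 = 3·880790 + 51737 = 2694107, q_4 = 3·24447 + 1436 = 74777 → 2694107/74777
APPEND 9: p_5 = 9·2694107 + 880790 = 25127753, q_5 = 9·74777 + 24447 = 697440 → 25127753/697440
APPEND 7: p_6 = 7·25127753 + 2694107 = 178588378, q_6 = 7·697440 + 74777 = 4956857 → 178588378/4956857
APPEND 12: p_7 = 12·178588378 + 25127753 = 2168188289, q_7 = 12·4956857 + 697440 = 60179724 → 2168188289/60179724
APPEND 30: p_8 = 30·2168188289 + 178588378 = 65224237048, q_8 = 30·60179724 + 4956857 = 1810348577 → 65224237048/1810348577

36/1
1261/35
51737/1436
178588378/4956857
2168188289/60179724
65224237048/1810348577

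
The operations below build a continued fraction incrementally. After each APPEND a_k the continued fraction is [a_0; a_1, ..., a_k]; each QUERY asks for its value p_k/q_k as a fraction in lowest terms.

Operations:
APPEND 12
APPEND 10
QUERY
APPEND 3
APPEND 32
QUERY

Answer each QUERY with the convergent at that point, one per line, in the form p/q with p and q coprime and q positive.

APPEND 12: p_0 = 12·1 + 0 = 12, q_0 = 12·0 + 1 = 1 → 12/1
APPEND 10: p_1 = 10·12 + 1 = 121, q_1 = 10·1 + 0 = 10 → 121/10
APPEND 3: p_2 = 3·121 + 12 = 375, q_2 = 3·10 + 1 = 31 → 375/31
APPEND 32: p_3 = 32·375 + 121 = 12121, q_3 = 32·31 + 10 = 1002 → 12121/1002

121/10
12121/1002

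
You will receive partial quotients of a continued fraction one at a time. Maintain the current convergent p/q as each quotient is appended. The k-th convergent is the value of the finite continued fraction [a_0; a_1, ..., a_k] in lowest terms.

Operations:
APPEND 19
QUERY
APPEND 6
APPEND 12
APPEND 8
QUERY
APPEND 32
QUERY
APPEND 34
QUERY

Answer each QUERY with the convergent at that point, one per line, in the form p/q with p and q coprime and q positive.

APPEND 19: p_0 = 19·1 + 0 = 19, q_0 = 19·0 + 1 = 1 → 19/1
APPEND 6: p_1 = 6·19 + 1 = 115, q_1 = 6·1 + 0 = 6 → 115/6
APPEND 12: p_2 = 12·115 + 19 = 1399, q_2 = 12·6 + 1 = 73 → 1399/73
APPEND 8: p_3 = 8·1399 + 115 = 11307, q_3 = 8·73 + 6 = 590 → 11307/590
APPEND 32: p_4 = 32·11307 + 1399 = 363223, q_4 = 32·590 + 73 = 18953 → 363223/18953
APPEND 34: p_5 = 34·363223 + 11307 = 12360889, q_5 = 34·18953 + 590 = 644992 → 12360889/644992

19/1
11307/590
363223/18953
12360889/644992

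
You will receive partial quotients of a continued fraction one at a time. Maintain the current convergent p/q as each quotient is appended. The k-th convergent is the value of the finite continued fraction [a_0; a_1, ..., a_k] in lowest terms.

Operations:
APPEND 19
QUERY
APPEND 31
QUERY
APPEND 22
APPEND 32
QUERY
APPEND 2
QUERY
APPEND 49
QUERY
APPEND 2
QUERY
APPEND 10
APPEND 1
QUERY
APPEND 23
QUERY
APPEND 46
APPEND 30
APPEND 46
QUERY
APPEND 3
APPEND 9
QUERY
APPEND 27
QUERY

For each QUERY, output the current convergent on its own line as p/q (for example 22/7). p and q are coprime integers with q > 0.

APPEND 19: p_0 = 19·1 + 0 = 19, q_0 = 19·0 + 1 = 1 → 19/1
APPEND 31: p_1 = 31·19 + 1 = 590, q_1 = 31·1 + 0 = 31 → 590/31
APPEND 22: p_2 = 22·590 + 19 = 12999, q_2 = 22·31 + 1 = 683 → 12999/683
APPEND 32: p_3 = 32·12999 + 590 = 416558, q_3 = 32·683 + 31 = 21887 → 416558/21887
APPEND 2: p_4 = 2·416558 + 12999 = 846115, q_4 = 2·21887 + 683 = 44457 → 846115/44457
APPEND 49: p_5 = 49·846115 + 416558 = 41876193, q_5 = 49·44457 + 21887 = 2200280 → 41876193/2200280
APPEND 2: p_6 = 2·41876193 + 846115 = 84598501, q_6 = 2·2200280 + 44457 = 4445017 → 84598501/4445017
APPEND 10: p_7 = 10·84598501 + 41876193 = 887861203, q_7 = 10·4445017 + 2200280 = 46650450 → 887861203/46650450
APPEND 1: p_8 = 1·887861203 + 84598501 = 972459704, q_8 = 1·46650450 + 4445017 = 51095467 → 972459704/51095467
APPEND 23: p_9 = 23·972459704 + 887861203 = 23254434395, q_9 = 23·51095467 + 46650450 = 1221846191 → 23254434395/1221846191
APPEND 46: p_10 = 46·23254434395 + 972459704 = 1070676441874, q_10 = 46·1221846191 + 51095467 = 56256020253 → 1070676441874/56256020253
APPEND 30: p_11 = 30·1070676441874 + 23254434395 = 32143547690615, q_11 = 30·56256020253 + 1221846191 = 1688902453781 → 32143547690615/1688902453781
APPEND 46: p_12 = 46·32143547690615 + 1070676441874 = 1479673870210164, q_12 = 46·1688902453781 + 56256020253 = 77745768894179 → 1479673870210164/77745768894179
APPEND 3: p_13 = 3·1479673870210164 + 32143547690615 = 4471165158321107, q_13 = 3·77745768894179 + 1688902453781 = 234926209136318 → 4471165158321107/234926209136318
APPEND 9: p_14 = 9·4471165158321107 + 1479673870210164 = 41720160295100127, q_14 = 9·234926209136318 + 77745768894179 = 2192081651121041 → 41720160295100127/2192081651121041
APPEND 27: p_15 = 27·41720160295100127 + 4471165158321107 = 1130915493126024536, q_15 = 27·2192081651121041 + 234926209136318 = 59421130789404425 → 1130915493126024536/59421130789404425

19/1
590/31
416558/21887
846115/44457
41876193/2200280
84598501/4445017
972459704/51095467
23254434395/1221846191
1479673870210164/77745768894179
41720160295100127/2192081651121041
1130915493126024536/59421130789404425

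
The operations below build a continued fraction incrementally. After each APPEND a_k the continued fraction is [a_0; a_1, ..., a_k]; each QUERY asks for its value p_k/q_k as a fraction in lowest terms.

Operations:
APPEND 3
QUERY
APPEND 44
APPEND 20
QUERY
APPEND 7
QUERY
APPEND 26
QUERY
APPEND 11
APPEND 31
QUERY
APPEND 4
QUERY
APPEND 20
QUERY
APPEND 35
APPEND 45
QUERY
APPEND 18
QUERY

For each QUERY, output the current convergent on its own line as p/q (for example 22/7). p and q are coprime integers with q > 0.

APPEND 3: p_0 = 3·1 + 0 = 3, q_0 = 3·0 + 1 = 1 → 3/1
APPEND 44: p_1 = 44·3 + 1 = 133, q_1 = 44·1 + 0 = 44 → 133/44
APPEND 20: p_2 = 20·133 + 3 = 2663, q_2 = 20·44 + 1 = 881 → 2663/881
APPEND 7: p_3 = 7·2663 + 133 = 18774, q_3 = 7·881 + 44 = 6211 → 18774/6211
APPEND 26: p_4 = 26·18774 + 2663 = 490787, q_4 = 26·6211 + 881 = 162367 → 490787/162367
APPEND 11: p_5 = 11·490787 + 18774 = 5417431, q_5 = 11·162367 + 6211 = 1792248 → 5417431/1792248
APPEND 31: p_6 = 31·5417431 + 490787 = 168431148, q_6 = 31·1792248 + 162367 = 55722055 → 168431148/55722055
APPEND 4: p_7 = 4·168431148 + 5417431 = 679142023, q_7 = 4·55722055 + 1792248 = 224680468 → 679142023/224680468
APPEND 20: p_8 = 20·679142023 + 168431148 = 13751271608, q_8 = 20·224680468 + 55722055 = 4549331415 → 13751271608/4549331415
APPEND 35: p_9 = 35·13751271608 + 679142023 = 481973648303, q_9 = 35·4549331415 + 224680468 = 159451279993 → 481973648303/159451279993
APPEND 45: p_10 = 45·481973648303 + 13751271608 = 21702565445243, q_10 = 45·159451279993 + 4549331415 = 7179856931100 → 21702565445243/7179856931100
APPEND 18: p_11 = 18·21702565445243 + 481973648303 = 391128151662677, q_11 = 18·7179856931100 + 159451279993 = 129396876039793 → 391128151662677/129396876039793

3/1
2663/881
18774/6211
490787/162367
168431148/55722055
679142023/224680468
13751271608/4549331415
21702565445243/7179856931100
391128151662677/129396876039793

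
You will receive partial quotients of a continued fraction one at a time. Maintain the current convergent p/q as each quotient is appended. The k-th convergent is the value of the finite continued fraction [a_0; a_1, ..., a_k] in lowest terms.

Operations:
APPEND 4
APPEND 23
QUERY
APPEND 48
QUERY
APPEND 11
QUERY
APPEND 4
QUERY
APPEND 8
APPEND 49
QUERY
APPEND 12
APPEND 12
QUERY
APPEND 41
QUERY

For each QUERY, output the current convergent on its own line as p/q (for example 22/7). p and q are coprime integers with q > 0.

APPEND 4: p_0 = 4·1 + 0 = 4, q_0 = 4·0 + 1 = 1 → 4/1
APPEND 23: p_1 = 23·4 + 1 = 93, q_1 = 23·1 + 0 = 23 → 93/23
APPEND 48: p_2 = 48·93 + 4 = 4468, q_2 = 48·23 + 1 = 1105 → 4468/1105
APPEND 11: p_3 = 11·4468 + 93 = 49241, q_3 = 11·1105 + 23 = 12178 → 49241/12178
APPEND 4: p_4 = 4·49241 + 4468 = 201432, q_4 = 4·12178 + 1105 = 49817 → 201432/49817
APPEND 8: p_5 = 8·201432 + 49241 = 1660697, q_5 = 8·49817 + 12178 = 410714 → 1660697/410714
APPEND 49: p_6 = 49·1660697 + 201432 = 81575585, q_6 = 49·410714 + 49817 = 20174803 → 81575585/20174803
APPEND 12: p_7 = 12·81575585 + 1660697 = 980567717, q_7 = 12·20174803 + 410714 = 242508350 → 980567717/242508350
APPEND 12: p_8 = 12·980567717 + 81575585 = 11848388189, q_8 = 12·242508350 + 20174803 = 2930275003 → 11848388189/2930275003
APPEND 41: p_9 = 41·11848388189 + 980567717 = 486764483466, q_9 = 41·2930275003 + 242508350 = 120383783473 → 486764483466/120383783473

93/23
4468/1105
49241/12178
201432/49817
81575585/20174803
11848388189/2930275003
486764483466/120383783473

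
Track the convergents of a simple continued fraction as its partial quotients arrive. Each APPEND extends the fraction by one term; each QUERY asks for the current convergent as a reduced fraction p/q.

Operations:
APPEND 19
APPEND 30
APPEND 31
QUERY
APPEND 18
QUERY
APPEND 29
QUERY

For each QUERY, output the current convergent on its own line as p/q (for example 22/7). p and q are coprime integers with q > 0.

17720/931
319531/16788
9284119/487783

APPEND 19: p_0 = 19·1 + 0 = 19, q_0 = 19·0 + 1 = 1 → 19/1
APPEND 30: p_1 = 30·19 + 1 = 571, q_1 = 30·1 + 0 = 30 → 571/30
APPEND 31: p_2 = 31·571 + 19 = 17720, q_2 = 31·30 + 1 = 931 → 17720/931
APPEND 18: p_3 = 18·17720 + 571 = 319531, q_3 = 18·931 + 30 = 16788 → 319531/16788
APPEND 29: p_4 = 29·319531 + 17720 = 9284119, q_4 = 29·16788 + 931 = 487783 → 9284119/487783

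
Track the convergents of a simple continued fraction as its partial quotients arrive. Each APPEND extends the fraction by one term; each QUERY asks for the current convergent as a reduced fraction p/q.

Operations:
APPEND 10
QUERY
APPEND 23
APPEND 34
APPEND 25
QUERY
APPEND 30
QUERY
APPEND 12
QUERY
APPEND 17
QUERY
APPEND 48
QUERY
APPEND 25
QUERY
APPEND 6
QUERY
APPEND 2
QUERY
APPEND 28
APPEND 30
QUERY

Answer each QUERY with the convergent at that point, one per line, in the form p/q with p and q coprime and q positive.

APPEND 10: p_0 = 10·1 + 0 = 10, q_0 = 10·0 + 1 = 1 → 10/1
APPEND 23: p_1 = 23·10 + 1 = 231, q_1 = 23·1 + 0 = 23 → 231/23
APPEND 34: p_2 = 34·231 + 10 = 7864, q_2 = 34·23 + 1 = 783 → 7864/783
APPEND 25: p_3 = 25·7864 + 231 = 196831, q_3 = 25·783 + 23 = 19598 → 196831/19598
APPEND 30: p_4 = 30·196831 + 7864 = 5912794, q_4 = 30·19598 + 783 = 588723 → 5912794/588723
APPEND 12: p_5 = 12·5912794 + 196831 = 71150359, q_5 = 12·588723 + 19598 = 7084274 → 71150359/7084274
APPEND 17: p_6 = 17·71150359 + 5912794 = 1215468897, q_6 = 17·7084274 + 588723 = 121021381 → 1215468897/121021381
APPEND 48: p_7 = 48·1215468897 + 71150359 = 58413657415, q_7 = 48·121021381 + 7084274 = 5816110562 → 58413657415/5816110562
APPEND 25: p_8 = 25·58413657415 + 1215468897 = 1461556904272, q_8 = 25·5816110562 + 121021381 = 145523785431 → 1461556904272/145523785431
APPEND 6: p_9 = 6·1461556904272 + 58413657415 = 8827755083047, q_9 = 6·145523785431 + 5816110562 = 878958823148 → 8827755083047/878958823148
APPEND 2: p_10 = 2·8827755083047 + 1461556904272 = 19117067070366, q_10 = 2·878958823148 + 145523785431 = 1903441431727 → 19117067070366/1903441431727
APPEND 28: p_11 = 28·19117067070366 + 8827755083047 = 544105633053295, q_11 = 28·1903441431727 + 878958823148 = 54175318911504 → 544105633053295/54175318911504
APPEND 30: p_12 = 30·544105633053295 + 19117067070366 = 16342286058669216, q_12 = 30·54175318911504 + 1903441431727 = 1627163008776847 → 16342286058669216/1627163008776847

10/1
196831/19598
5912794/588723
71150359/7084274
1215468897/121021381
58413657415/5816110562
1461556904272/145523785431
8827755083047/878958823148
19117067070366/1903441431727
16342286058669216/1627163008776847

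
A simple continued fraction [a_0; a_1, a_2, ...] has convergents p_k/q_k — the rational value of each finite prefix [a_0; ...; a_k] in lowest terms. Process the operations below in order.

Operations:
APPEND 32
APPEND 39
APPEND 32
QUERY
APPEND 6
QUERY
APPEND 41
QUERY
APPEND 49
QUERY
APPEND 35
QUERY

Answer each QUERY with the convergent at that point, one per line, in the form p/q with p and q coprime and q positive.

40000/1249
241249/7533
9931209/310102
486870490/15202531
17050398359/532398687

APPEND 32: p_0 = 32·1 + 0 = 32, q_0 = 32·0 + 1 = 1 → 32/1
APPEND 39: p_1 = 39·32 + 1 = 1249, q_1 = 39·1 + 0 = 39 → 1249/39
APPEND 32: p_2 = 32·1249 + 32 = 40000, q_2 = 32·39 + 1 = 1249 → 40000/1249
APPEND 6: p_3 = 6·40000 + 1249 = 241249, q_3 = 6·1249 + 39 = 7533 → 241249/7533
APPEND 41: p_4 = 41·241249 + 40000 = 9931209, q_4 = 41·7533 + 1249 = 310102 → 9931209/310102
APPEND 49: p_5 = 49·9931209 + 241249 = 486870490, q_5 = 49·310102 + 7533 = 15202531 → 486870490/15202531
APPEND 35: p_6 = 35·486870490 + 9931209 = 17050398359, q_6 = 35·15202531 + 310102 = 532398687 → 17050398359/532398687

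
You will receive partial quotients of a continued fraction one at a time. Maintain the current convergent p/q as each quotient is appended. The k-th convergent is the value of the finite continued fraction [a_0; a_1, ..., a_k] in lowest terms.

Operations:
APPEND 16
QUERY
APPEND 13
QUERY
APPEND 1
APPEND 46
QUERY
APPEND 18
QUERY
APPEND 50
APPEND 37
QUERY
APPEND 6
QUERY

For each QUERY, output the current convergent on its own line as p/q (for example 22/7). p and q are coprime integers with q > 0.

APPEND 16: p_0 = 16·1 + 0 = 16, q_0 = 16·0 + 1 = 1 → 16/1
APPEND 13: p_1 = 13·16 + 1 = 209, q_1 = 13·1 + 0 = 13 → 209/13
APPEND 1: p_2 = 1·209 + 16 = 225, q_2 = 1·13 + 1 = 14 → 225/14
APPEND 46: p_3 = 46·225 + 209 = 10559, q_3 = 46·14 + 13 = 657 → 10559/657
APPEND 18: p_4 = 18·10559 + 225 = 190287, q_4 = 18·657 + 14 = 11840 → 190287/11840
APPEND 50: p_5 = 50·190287 + 10559 = 9524909, q_5 = 50·11840 + 657 = 592657 → 9524909/592657
APPEND 37: p_6 = 37·9524909 + 190287 = 352611920, q_6 = 37·592657 + 11840 = 21940149 → 352611920/21940149
APPEND 6: p_7 = 6·352611920 + 9524909 = 2125196429, q_7 = 6·21940149 + 592657 = 132233551 → 2125196429/132233551

16/1
209/13
10559/657
190287/11840
352611920/21940149
2125196429/132233551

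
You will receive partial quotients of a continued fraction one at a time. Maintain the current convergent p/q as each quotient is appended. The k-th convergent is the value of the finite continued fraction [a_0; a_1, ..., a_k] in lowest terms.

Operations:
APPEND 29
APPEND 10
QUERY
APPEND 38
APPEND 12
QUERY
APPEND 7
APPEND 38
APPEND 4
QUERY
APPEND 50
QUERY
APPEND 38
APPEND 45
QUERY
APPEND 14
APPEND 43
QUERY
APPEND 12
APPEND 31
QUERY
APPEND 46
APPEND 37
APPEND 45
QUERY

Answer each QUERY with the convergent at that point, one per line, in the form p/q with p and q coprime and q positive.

291/10
133335/4582
145031436/4983943
7287593551/250435022
12475598980381/428718600077
7534700349383825/258926740981928
2815866229558829673/96766033425650711
216074363520660712890241/7425302687813504692529

APPEND 29: p_0 = 29·1 + 0 = 29, q_0 = 29·0 + 1 = 1 → 29/1
APPEND 10: p_1 = 10·29 + 1 = 291, q_1 = 10·1 + 0 = 10 → 291/10
APPEND 38: p_2 = 38·291 + 29 = 11087, q_2 = 38·10 + 1 = 381 → 11087/381
APPEND 12: p_3 = 12·11087 + 291 = 133335, q_3 = 12·381 + 10 = 4582 → 133335/4582
APPEND 7: p_4 = 7·133335 + 11087 = 944432, q_4 = 7·4582 + 381 = 32455 → 944432/32455
APPEND 38: p_5 = 38·944432 + 133335 = 36021751, q_5 = 38·32455 + 4582 = 1237872 → 36021751/1237872
APPEND 4: p_6 = 4·36021751 + 944432 = 145031436, q_6 = 4·1237872 + 32455 = 4983943 → 145031436/4983943
APPEND 50: p_7 = 50·145031436 + 36021751 = 7287593551, q_7 = 50·4983943 + 1237872 = 250435022 → 7287593551/250435022
APPEND 38: p_8 = 38·7287593551 + 145031436 = 277073586374, q_8 = 38·250435022 + 4983943 = 9521514779 → 277073586374/9521514779
APPEND 45: p_9 = 45·277073586374 + 7287593551 = 12475598980381, q_9 = 45·9521514779 + 250435022 = 428718600077 → 12475598980381/428718600077
APPEND 14: p_10 = 14·12475598980381 + 277073586374 = 174935459311708, q_10 = 14·428718600077 + 9521514779 = 6011581915857 → 174935459311708/6011581915857
APPEND 43: p_11 = 43·174935459311708 + 12475598980381 = 7534700349383825, q_11 = 43·6011581915857 + 428718600077 = 258926740981928 → 7534700349383825/258926740981928
APPEND 12: p_12 = 12·7534700349383825 + 174935459311708 = 90591339651917608, q_12 = 12·258926740981928 + 6011581915857 = 3113132473698993 → 90591339651917608/3113132473698993
APPEND 31: p_13 = 31·90591339651917608 + 7534700349383825 = 2815866229558829673, q_13 = 31·3113132473698993 + 258926740981928 = 96766033425650711 → 2815866229558829673/96766033425650711
APPEND 46: p_14 = 46·2815866229558829673 + 90591339651917608 = 129620437899358082566, q_14 = 46·96766033425650711 + 3113132473698993 = 4454350670053631699 → 129620437899358082566/4454350670053631699
APPEND 37: p_15 = 37·129620437899358082566 + 2815866229558829673 = 4798772068505807884615, q_15 = 37·4454350670053631699 + 96766033425650711 = 164907740825410023574 → 4798772068505807884615/164907740825410023574
APPEND 45: p_16 = 45·4798772068505807884615 + 129620437899358082566 = 216074363520660712890241, q_16 = 45·164907740825410023574 + 4454350670053631699 = 7425302687813504692529 → 216074363520660712890241/7425302687813504692529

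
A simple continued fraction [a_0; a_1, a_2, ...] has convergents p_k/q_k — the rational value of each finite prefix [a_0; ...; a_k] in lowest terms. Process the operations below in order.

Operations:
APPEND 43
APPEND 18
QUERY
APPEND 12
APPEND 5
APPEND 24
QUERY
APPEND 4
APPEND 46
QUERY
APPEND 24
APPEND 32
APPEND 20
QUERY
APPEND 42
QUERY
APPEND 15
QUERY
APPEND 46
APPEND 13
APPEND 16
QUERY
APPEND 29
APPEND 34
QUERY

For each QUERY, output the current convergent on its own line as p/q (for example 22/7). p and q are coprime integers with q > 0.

775/18
1149103/26689
214768595/4988203
3311272178562/76907416631
139238737154023/3233950878097
2091892329488907/48586170588086
20174024029043365217/468560718496790453
19954426739369994627307/463460364512817255461

APPEND 43: p_0 = 43·1 + 0 = 43, q_0 = 43·0 + 1 = 1 → 43/1
APPEND 18: p_1 = 18·43 + 1 = 775, q_1 = 18·1 + 0 = 18 → 775/18
APPEND 12: p_2 = 12·775 + 43 = 9343, q_2 = 12·18 + 1 = 217 → 9343/217
APPEND 5: p_3 = 5·9343 + 775 = 47490, q_3 = 5·217 + 18 = 1103 → 47490/1103
APPEND 24: p_4 = 24·47490 + 9343 = 1149103, q_4 = 24·1103 + 217 = 26689 → 1149103/26689
APPEND 4: p_5 = 4·1149103 + 47490 = 4643902, q_5 = 4·26689 + 1103 = 107859 → 4643902/107859
APPEND 46: p_6 = 46·4643902 + 1149103 = 214768595, q_6 = 46·107859 + 26689 = 4988203 → 214768595/4988203
APPEND 24: p_7 = 24·214768595 + 4643902 = 5159090182, q_7 = 24·4988203 + 107859 = 119824731 → 5159090182/119824731
APPEND 32: p_8 = 32·5159090182 + 214768595 = 165305654419, q_8 = 32·119824731 + 4988203 = 3839379595 → 165305654419/3839379595
APPEND 20: p_9 = 20·165305654419 + 5159090182 = 3311272178562, q_9 = 20·3839379595 + 119824731 = 76907416631 → 3311272178562/76907416631
APPEND 42: p_10 = 42·3311272178562 + 165305654419 = 139238737154023, q_10 = 42·76907416631 + 3839379595 = 3233950878097 → 139238737154023/3233950878097
APPEND 15: p_11 = 15·139238737154023 + 3311272178562 = 2091892329488907, q_11 = 15·3233950878097 + 76907416631 = 48586170588086 → 2091892329488907/48586170588086
APPEND 46: p_12 = 46·2091892329488907 + 139238737154023 = 96366285893643745, q_12 = 46·48586170588086 + 3233950878097 = 2238197797930053 → 96366285893643745/2238197797930053
APPEND 13: p_13 = 13·96366285893643745 + 2091892329488907 = 1254853608946857592, q_13 = 13·2238197797930053 + 48586170588086 = 29145157543678775 → 1254853608946857592/29145157543678775
APPEND 16: p_14 = 16·1254853608946857592 + 96366285893643745 = 20174024029043365217, q_14 = 16·29145157543678775 + 2238197797930053 = 468560718496790453 → 20174024029043365217/468560718496790453
APPEND 29: p_15 = 29·20174024029043365217 + 1254853608946857592 = 586301550451204448885, q_15 = 29·468560718496790453 + 29145157543678775 = 13617405993950601912 → 586301550451204448885/13617405993950601912
APPEND 34: p_16 = 34·586301550451204448885 + 20174024029043365217 = 19954426739369994627307, q_16 = 34·13617405993950601912 + 468560718496790453 = 463460364512817255461 → 19954426739369994627307/463460364512817255461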